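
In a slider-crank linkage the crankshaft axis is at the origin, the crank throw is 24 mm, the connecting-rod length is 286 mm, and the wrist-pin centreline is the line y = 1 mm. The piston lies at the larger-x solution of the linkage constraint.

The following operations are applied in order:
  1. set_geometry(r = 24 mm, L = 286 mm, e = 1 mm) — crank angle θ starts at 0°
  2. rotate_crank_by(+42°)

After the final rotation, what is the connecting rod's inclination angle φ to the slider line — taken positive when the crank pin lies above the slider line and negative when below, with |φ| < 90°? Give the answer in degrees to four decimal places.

3.0183

set_geometry: r = 24 mm, L = 286 mm, e = 1 mm; θ ← 0°
rotate_crank_by(+42°): θ ← 0° +42° = 42°
crank pin P = (r cos θ, r sin θ) = (17.835476, 16.059135)
h = r sin θ − e = 16.059135 − 1 = 15.059135
sin φ = h / L = 15.059135 / 286 = 0.05265432
φ = arcsin(0.05265432) = 3.018266°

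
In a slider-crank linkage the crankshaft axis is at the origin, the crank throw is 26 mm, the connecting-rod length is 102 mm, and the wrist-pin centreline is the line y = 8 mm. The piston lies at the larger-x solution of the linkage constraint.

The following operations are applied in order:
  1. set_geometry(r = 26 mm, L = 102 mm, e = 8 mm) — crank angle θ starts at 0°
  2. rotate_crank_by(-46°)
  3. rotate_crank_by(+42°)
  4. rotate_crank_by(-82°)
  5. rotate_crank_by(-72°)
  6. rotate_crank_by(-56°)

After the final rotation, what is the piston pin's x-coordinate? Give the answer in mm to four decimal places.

set_geometry: r = 26 mm, L = 102 mm, e = 8 mm; θ ← 0°
rotate_crank_by(-46°): θ ← 0° -46° = -46°
rotate_crank_by(+42°): θ ← -46° +42° = -4°
rotate_crank_by(-82°): θ ← -4° -82° = -86°
rotate_crank_by(-72°): θ ← -86° -72° = -158°
rotate_crank_by(-56°): θ ← -158° -56° = -214°
crank pin P = (r cos θ, r sin θ) = (-21.554977, 14.539015)
h = r sin θ − e = 14.539015 − 8 = 6.539015
x = r cos θ + √(L² − h²) = -21.554977 + √(10404.0 − 42.7587) = -21.554977 + 101.790183 = 80.235206

80.2352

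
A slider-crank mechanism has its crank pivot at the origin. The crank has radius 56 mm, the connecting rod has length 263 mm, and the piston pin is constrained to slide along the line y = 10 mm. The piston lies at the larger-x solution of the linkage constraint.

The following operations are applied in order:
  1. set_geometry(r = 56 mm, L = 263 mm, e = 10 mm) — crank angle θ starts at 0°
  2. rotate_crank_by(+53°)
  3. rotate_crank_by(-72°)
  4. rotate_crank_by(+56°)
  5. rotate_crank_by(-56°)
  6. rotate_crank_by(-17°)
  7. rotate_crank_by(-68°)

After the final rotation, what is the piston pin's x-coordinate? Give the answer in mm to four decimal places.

set_geometry: r = 56 mm, L = 263 mm, e = 10 mm; θ ← 0°
rotate_crank_by(+53°): θ ← 0° +53° = 53°
rotate_crank_by(-72°): θ ← 53° -72° = -19°
rotate_crank_by(+56°): θ ← -19° +56° = 37°
rotate_crank_by(-56°): θ ← 37° -56° = -19°
rotate_crank_by(-17°): θ ← -19° -17° = -36°
rotate_crank_by(-68°): θ ← -36° -68° = -104°
crank pin P = (r cos θ, r sin θ) = (-13.547626, -54.336561)
h = r sin θ − e = -54.336561 − 10 = -64.336561
x = r cos θ + √(L² − h²) = -13.547626 + √(69169.0 − 4139.1930) = -13.547626 + 255.009425 = 241.461799

241.4618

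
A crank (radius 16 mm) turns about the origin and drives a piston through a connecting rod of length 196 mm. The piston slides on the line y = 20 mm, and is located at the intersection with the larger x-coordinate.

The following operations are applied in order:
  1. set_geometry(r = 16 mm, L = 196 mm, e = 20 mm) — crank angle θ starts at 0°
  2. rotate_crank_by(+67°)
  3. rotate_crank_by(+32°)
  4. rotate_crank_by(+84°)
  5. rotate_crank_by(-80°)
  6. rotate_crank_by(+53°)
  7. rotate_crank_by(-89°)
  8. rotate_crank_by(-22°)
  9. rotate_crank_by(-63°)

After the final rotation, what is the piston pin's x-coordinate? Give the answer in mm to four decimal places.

209.6231

set_geometry: r = 16 mm, L = 196 mm, e = 20 mm; θ ← 0°
rotate_crank_by(+67°): θ ← 0° +67° = 67°
rotate_crank_by(+32°): θ ← 67° +32° = 99°
rotate_crank_by(+84°): θ ← 99° +84° = 183°
rotate_crank_by(-80°): θ ← 183° -80° = 103°
rotate_crank_by(+53°): θ ← 103° +53° = 156°
rotate_crank_by(-89°): θ ← 156° -89° = 67°
rotate_crank_by(-22°): θ ← 67° -22° = 45°
rotate_crank_by(-63°): θ ← 45° -63° = -18°
crank pin P = (r cos θ, r sin θ) = (15.216904, -4.944272)
h = r sin θ − e = -4.944272 − 20 = -24.944272
x = r cos θ + √(L² − h²) = 15.216904 + √(38416.0 − 622.2167) = 15.216904 + 194.406233 = 209.623137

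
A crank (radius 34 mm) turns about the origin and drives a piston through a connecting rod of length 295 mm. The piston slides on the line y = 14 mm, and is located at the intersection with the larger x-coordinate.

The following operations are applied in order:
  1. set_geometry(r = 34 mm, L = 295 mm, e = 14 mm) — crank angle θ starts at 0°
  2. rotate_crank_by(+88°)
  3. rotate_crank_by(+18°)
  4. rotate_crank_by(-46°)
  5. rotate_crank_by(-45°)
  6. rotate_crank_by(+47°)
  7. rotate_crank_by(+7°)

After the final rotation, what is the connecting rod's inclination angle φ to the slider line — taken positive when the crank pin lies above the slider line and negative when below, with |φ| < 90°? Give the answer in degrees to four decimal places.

set_geometry: r = 34 mm, L = 295 mm, e = 14 mm; θ ← 0°
rotate_crank_by(+88°): θ ← 0° +88° = 88°
rotate_crank_by(+18°): θ ← 88° +18° = 106°
rotate_crank_by(-46°): θ ← 106° -46° = 60°
rotate_crank_by(-45°): θ ← 60° -45° = 15°
rotate_crank_by(+47°): θ ← 15° +47° = 62°
rotate_crank_by(+7°): θ ← 62° +7° = 69°
crank pin P = (r cos θ, r sin θ) = (12.184510, 31.741735)
h = r sin θ − e = 31.741735 − 14 = 17.741735
sin φ = h / L = 17.741735 / 295 = 0.06014147
φ = arcsin(0.06014147) = 3.447933°

3.4479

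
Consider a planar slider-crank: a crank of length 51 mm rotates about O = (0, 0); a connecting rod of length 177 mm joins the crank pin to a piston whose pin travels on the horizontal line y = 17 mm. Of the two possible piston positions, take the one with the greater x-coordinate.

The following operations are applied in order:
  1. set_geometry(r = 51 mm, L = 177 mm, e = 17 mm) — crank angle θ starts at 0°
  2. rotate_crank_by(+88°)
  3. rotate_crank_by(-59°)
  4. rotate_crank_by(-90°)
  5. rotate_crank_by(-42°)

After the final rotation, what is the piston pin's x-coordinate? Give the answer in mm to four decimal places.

152.4819

set_geometry: r = 51 mm, L = 177 mm, e = 17 mm; θ ← 0°
rotate_crank_by(+88°): θ ← 0° +88° = 88°
rotate_crank_by(-59°): θ ← 88° -59° = 29°
rotate_crank_by(-90°): θ ← 29° -90° = -61°
rotate_crank_by(-42°): θ ← -61° -42° = -103°
crank pin P = (r cos θ, r sin θ) = (-11.472504, -49.692873)
h = r sin θ − e = -49.692873 − 17 = -66.692873
x = r cos θ + √(L² − h²) = -11.472504 + √(31329.0 − 4447.9393) = -11.472504 + 163.954447 = 152.481943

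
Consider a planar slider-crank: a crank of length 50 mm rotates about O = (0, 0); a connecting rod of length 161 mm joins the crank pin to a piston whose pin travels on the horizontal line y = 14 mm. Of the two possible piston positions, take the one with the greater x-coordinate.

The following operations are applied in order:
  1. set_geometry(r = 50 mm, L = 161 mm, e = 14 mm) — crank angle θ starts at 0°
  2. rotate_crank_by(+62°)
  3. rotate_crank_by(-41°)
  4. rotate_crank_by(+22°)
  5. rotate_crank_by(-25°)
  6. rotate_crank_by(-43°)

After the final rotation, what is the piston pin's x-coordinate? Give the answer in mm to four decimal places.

set_geometry: r = 50 mm, L = 161 mm, e = 14 mm; θ ← 0°
rotate_crank_by(+62°): θ ← 0° +62° = 62°
rotate_crank_by(-41°): θ ← 62° -41° = 21°
rotate_crank_by(+22°): θ ← 21° +22° = 43°
rotate_crank_by(-25°): θ ← 43° -25° = 18°
rotate_crank_by(-43°): θ ← 18° -43° = -25°
crank pin P = (r cos θ, r sin θ) = (45.315389, -21.130913)
h = r sin θ − e = -21.130913 − 14 = -35.130913
x = r cos θ + √(L² − h²) = 45.315389 + √(25921.0 − 1234.1811) = 45.315389 + 157.120396 = 202.435786

202.4358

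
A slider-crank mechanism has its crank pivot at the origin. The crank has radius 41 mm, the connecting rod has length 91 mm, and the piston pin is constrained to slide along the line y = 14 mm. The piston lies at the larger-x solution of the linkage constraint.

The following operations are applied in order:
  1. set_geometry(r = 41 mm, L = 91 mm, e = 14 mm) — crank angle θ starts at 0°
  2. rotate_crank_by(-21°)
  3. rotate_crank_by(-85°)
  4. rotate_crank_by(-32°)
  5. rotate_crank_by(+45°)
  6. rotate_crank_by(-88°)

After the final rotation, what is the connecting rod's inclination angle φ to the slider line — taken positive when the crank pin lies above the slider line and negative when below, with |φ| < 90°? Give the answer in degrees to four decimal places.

set_geometry: r = 41 mm, L = 91 mm, e = 14 mm; θ ← 0°
rotate_crank_by(-21°): θ ← 0° -21° = -21°
rotate_crank_by(-85°): θ ← -21° -85° = -106°
rotate_crank_by(-32°): θ ← -106° -32° = -138°
rotate_crank_by(+45°): θ ← -138° +45° = -93°
rotate_crank_by(-88°): θ ← -93° -88° = -181°
crank pin P = (r cos θ, r sin θ) = (-40.993756, 0.715549)
h = r sin θ − e = 0.715549 − 14 = -13.284451
sin φ = h / L = -13.284451 / 91 = -0.14598298
φ = arcsin(-0.14598298) = -8.394206°

-8.3942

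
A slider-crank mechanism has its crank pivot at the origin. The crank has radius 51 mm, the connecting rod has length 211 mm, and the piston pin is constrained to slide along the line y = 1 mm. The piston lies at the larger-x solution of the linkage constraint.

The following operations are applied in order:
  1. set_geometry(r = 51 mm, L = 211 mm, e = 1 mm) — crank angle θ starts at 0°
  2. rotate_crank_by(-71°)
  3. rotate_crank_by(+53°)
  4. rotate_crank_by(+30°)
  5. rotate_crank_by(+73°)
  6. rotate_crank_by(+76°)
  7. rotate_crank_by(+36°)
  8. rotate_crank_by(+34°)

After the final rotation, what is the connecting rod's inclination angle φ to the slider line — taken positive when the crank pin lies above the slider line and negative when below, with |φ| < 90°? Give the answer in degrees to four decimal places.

-11.1034

set_geometry: r = 51 mm, L = 211 mm, e = 1 mm; θ ← 0°
rotate_crank_by(-71°): θ ← 0° -71° = -71°
rotate_crank_by(+53°): θ ← -71° +53° = -18°
rotate_crank_by(+30°): θ ← -18° +30° = 12°
rotate_crank_by(+73°): θ ← 12° +73° = 85°
rotate_crank_by(+76°): θ ← 85° +76° = 161°
rotate_crank_by(+36°): θ ← 161° +36° = 197°
rotate_crank_by(+34°): θ ← 197° +34° = 231°
crank pin P = (r cos θ, r sin θ) = (-32.095340, -39.634444)
h = r sin θ − e = -39.634444 − 1 = -40.634444
sin φ = h / L = -40.634444 / 211 = -0.19258030
φ = arcsin(-0.19258030) = -11.103406°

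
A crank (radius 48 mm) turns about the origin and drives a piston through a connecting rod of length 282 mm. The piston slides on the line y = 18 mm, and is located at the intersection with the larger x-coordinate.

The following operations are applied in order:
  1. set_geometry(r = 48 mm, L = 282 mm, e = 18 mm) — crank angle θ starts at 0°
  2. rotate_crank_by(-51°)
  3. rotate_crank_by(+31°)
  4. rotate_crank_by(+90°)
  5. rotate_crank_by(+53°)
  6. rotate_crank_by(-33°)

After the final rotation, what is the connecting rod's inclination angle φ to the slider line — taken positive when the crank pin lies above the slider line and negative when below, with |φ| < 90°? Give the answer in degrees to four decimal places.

6.1069

set_geometry: r = 48 mm, L = 282 mm, e = 18 mm; θ ← 0°
rotate_crank_by(-51°): θ ← 0° -51° = -51°
rotate_crank_by(+31°): θ ← -51° +31° = -20°
rotate_crank_by(+90°): θ ← -20° +90° = 70°
rotate_crank_by(+53°): θ ← 70° +53° = 123°
rotate_crank_by(-33°): θ ← 123° -33° = 90°
crank pin P = (r cos θ, r sin θ) = (0.000000, 48.000000)
h = r sin θ − e = 48.000000 − 18 = 30.000000
sin φ = h / L = 30.000000 / 282 = 0.10638298
φ = arcsin(0.10638298) = 6.106852°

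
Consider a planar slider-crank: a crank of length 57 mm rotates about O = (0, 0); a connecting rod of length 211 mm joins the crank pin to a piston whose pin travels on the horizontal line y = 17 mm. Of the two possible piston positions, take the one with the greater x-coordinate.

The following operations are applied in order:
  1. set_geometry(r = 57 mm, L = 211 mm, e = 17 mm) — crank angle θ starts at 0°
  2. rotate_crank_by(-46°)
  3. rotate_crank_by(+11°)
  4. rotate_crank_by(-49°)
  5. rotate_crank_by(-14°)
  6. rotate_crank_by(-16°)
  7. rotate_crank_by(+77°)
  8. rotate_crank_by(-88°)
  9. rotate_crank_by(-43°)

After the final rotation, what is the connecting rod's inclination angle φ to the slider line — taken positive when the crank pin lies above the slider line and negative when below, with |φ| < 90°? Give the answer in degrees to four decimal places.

set_geometry: r = 57 mm, L = 211 mm, e = 17 mm; θ ← 0°
rotate_crank_by(-46°): θ ← 0° -46° = -46°
rotate_crank_by(+11°): θ ← -46° +11° = -35°
rotate_crank_by(-49°): θ ← -35° -49° = -84°
rotate_crank_by(-14°): θ ← -84° -14° = -98°
rotate_crank_by(-16°): θ ← -98° -16° = -114°
rotate_crank_by(+77°): θ ← -114° +77° = -37°
rotate_crank_by(-88°): θ ← -37° -88° = -125°
rotate_crank_by(-43°): θ ← -125° -43° = -168°
crank pin P = (r cos θ, r sin θ) = (-55.754413, -11.850966)
h = r sin θ − e = -11.850966 − 17 = -28.850966
sin φ = h / L = -28.850966 / 211 = -0.13673444
φ = arcsin(-0.13673444) = -7.858926°

-7.8589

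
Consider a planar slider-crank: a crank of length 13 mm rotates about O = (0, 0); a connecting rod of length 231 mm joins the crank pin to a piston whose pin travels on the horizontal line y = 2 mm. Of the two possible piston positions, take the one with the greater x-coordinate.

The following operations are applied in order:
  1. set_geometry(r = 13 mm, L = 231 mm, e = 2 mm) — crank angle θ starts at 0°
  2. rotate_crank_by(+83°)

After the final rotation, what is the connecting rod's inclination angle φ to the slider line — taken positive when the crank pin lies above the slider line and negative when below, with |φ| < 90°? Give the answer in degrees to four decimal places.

2.7053

set_geometry: r = 13 mm, L = 231 mm, e = 2 mm; θ ← 0°
rotate_crank_by(+83°): θ ← 0° +83° = 83°
crank pin P = (r cos θ, r sin θ) = (1.584301, 12.903100)
h = r sin θ − e = 12.903100 − 2 = 10.903100
sin φ = h / L = 10.903100 / 231 = 0.04719957
φ = arcsin(0.04719957) = 2.705341°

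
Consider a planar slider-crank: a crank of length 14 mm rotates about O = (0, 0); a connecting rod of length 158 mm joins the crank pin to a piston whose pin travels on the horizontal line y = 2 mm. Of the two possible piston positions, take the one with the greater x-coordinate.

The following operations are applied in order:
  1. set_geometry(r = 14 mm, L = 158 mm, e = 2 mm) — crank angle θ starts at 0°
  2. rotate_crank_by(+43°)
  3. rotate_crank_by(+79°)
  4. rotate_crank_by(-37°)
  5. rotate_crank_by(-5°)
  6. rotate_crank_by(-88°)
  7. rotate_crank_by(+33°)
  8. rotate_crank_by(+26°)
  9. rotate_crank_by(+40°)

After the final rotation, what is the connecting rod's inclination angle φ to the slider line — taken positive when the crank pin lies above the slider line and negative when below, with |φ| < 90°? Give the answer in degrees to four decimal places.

4.3550

set_geometry: r = 14 mm, L = 158 mm, e = 2 mm; θ ← 0°
rotate_crank_by(+43°): θ ← 0° +43° = 43°
rotate_crank_by(+79°): θ ← 43° +79° = 122°
rotate_crank_by(-37°): θ ← 122° -37° = 85°
rotate_crank_by(-5°): θ ← 85° -5° = 80°
rotate_crank_by(-88°): θ ← 80° -88° = -8°
rotate_crank_by(+33°): θ ← -8° +33° = 25°
rotate_crank_by(+26°): θ ← 25° +26° = 51°
rotate_crank_by(+40°): θ ← 51° +40° = 91°
crank pin P = (r cos θ, r sin θ) = (-0.244334, 13.997868)
h = r sin θ − e = 13.997868 − 2 = 11.997868
sin φ = h / L = 11.997868 / 158 = 0.07593587
φ = arcsin(0.07593587) = 4.354997°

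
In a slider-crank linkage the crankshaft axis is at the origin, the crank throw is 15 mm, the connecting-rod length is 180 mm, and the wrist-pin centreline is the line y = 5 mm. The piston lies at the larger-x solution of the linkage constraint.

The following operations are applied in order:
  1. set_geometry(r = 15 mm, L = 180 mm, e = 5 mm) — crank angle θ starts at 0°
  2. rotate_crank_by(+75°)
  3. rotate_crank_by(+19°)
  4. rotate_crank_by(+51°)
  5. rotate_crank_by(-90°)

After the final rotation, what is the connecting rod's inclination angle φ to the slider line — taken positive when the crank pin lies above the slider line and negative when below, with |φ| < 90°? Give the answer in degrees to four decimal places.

set_geometry: r = 15 mm, L = 180 mm, e = 5 mm; θ ← 0°
rotate_crank_by(+75°): θ ← 0° +75° = 75°
rotate_crank_by(+19°): θ ← 75° +19° = 94°
rotate_crank_by(+51°): θ ← 94° +51° = 145°
rotate_crank_by(-90°): θ ← 145° -90° = 55°
crank pin P = (r cos θ, r sin θ) = (8.603647, 12.287281)
h = r sin θ − e = 12.287281 − 5 = 7.287281
sin φ = h / L = 7.287281 / 180 = 0.04048489
φ = arcsin(0.04048489) = 2.320248°

2.3202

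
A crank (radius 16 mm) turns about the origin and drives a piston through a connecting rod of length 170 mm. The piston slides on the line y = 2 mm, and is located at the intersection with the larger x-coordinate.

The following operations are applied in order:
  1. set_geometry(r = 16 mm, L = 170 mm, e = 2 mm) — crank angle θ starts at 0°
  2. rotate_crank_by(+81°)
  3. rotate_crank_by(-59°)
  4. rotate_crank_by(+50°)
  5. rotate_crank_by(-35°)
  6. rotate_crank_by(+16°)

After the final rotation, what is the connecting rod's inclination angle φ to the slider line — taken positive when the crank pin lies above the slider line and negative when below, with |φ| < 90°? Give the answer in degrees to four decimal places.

set_geometry: r = 16 mm, L = 170 mm, e = 2 mm; θ ← 0°
rotate_crank_by(+81°): θ ← 0° +81° = 81°
rotate_crank_by(-59°): θ ← 81° -59° = 22°
rotate_crank_by(+50°): θ ← 22° +50° = 72°
rotate_crank_by(-35°): θ ← 72° -35° = 37°
rotate_crank_by(+16°): θ ← 37° +16° = 53°
crank pin P = (r cos θ, r sin θ) = (9.629040, 12.778168)
h = r sin θ − e = 12.778168 − 2 = 10.778168
sin φ = h / L = 10.778168 / 170 = 0.06340099
φ = arcsin(0.06340099) = 3.635047°

3.6350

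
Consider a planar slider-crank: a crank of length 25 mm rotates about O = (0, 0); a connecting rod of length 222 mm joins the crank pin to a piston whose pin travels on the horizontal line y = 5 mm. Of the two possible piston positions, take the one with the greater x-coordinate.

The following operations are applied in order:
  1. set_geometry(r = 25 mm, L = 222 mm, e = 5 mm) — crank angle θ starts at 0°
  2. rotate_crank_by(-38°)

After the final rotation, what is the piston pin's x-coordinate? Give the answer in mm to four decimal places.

240.7618

set_geometry: r = 25 mm, L = 222 mm, e = 5 mm; θ ← 0°
rotate_crank_by(-38°): θ ← 0° -38° = -38°
crank pin P = (r cos θ, r sin θ) = (19.700269, -15.391537)
h = r sin θ − e = -15.391537 − 5 = -20.391537
x = r cos θ + √(L² − h²) = 19.700269 + √(49284.0 − 415.8148) = 19.700269 + 221.061496 = 240.761765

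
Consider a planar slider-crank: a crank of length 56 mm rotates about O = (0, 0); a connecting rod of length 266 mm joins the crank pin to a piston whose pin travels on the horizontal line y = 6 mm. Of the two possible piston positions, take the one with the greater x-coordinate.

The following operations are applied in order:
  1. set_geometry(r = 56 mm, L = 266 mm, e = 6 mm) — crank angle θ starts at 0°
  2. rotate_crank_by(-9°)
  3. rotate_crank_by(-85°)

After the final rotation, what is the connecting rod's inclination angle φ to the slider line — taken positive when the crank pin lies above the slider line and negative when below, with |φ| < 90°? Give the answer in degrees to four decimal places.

-13.4484

set_geometry: r = 56 mm, L = 266 mm, e = 6 mm; θ ← 0°
rotate_crank_by(-9°): θ ← 0° -9° = -9°
rotate_crank_by(-85°): θ ← -9° -85° = -94°
crank pin P = (r cos θ, r sin θ) = (-3.906363, -55.863587)
h = r sin θ − e = -55.863587 − 6 = -61.863587
sin φ = h / L = -61.863587 / 266 = -0.23256988
φ = arcsin(-0.23256988) = -13.448418°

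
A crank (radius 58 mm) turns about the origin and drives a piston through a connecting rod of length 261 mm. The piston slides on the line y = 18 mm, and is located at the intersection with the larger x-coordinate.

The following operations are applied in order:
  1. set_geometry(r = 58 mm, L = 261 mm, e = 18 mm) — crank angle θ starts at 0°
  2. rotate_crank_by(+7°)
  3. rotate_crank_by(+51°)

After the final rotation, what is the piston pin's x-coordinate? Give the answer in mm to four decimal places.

289.8654

set_geometry: r = 58 mm, L = 261 mm, e = 18 mm; θ ← 0°
rotate_crank_by(+7°): θ ← 0° +7° = 7°
rotate_crank_by(+51°): θ ← 7° +51° = 58°
crank pin P = (r cos θ, r sin θ) = (30.735317, 49.186790)
h = r sin θ − e = 49.186790 − 18 = 31.186790
x = r cos θ + √(L² − h²) = 30.735317 + √(68121.0 − 972.6158) = 30.735317 + 259.130053 = 289.865370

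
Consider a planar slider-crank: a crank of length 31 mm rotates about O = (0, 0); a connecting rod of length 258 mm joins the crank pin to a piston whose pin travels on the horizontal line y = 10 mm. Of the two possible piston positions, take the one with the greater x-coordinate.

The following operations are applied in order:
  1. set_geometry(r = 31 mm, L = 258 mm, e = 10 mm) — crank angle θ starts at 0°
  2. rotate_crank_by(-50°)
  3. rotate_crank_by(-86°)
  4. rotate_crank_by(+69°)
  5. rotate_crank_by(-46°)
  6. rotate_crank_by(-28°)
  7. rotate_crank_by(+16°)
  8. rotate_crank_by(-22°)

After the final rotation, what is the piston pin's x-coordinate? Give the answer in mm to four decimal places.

set_geometry: r = 31 mm, L = 258 mm, e = 10 mm; θ ← 0°
rotate_crank_by(-50°): θ ← 0° -50° = -50°
rotate_crank_by(-86°): θ ← -50° -86° = -136°
rotate_crank_by(+69°): θ ← -136° +69° = -67°
rotate_crank_by(-46°): θ ← -67° -46° = -113°
rotate_crank_by(-28°): θ ← -113° -28° = -141°
rotate_crank_by(+16°): θ ← -141° +16° = -125°
rotate_crank_by(-22°): θ ← -125° -22° = -147°
crank pin P = (r cos θ, r sin θ) = (-25.998788, -16.883810)
h = r sin θ − e = -16.883810 − 10 = -26.883810
x = r cos θ + √(L² − h²) = -25.998788 + √(66564.0 − 722.7392) = -25.998788 + 256.595520 = 230.596732

230.5967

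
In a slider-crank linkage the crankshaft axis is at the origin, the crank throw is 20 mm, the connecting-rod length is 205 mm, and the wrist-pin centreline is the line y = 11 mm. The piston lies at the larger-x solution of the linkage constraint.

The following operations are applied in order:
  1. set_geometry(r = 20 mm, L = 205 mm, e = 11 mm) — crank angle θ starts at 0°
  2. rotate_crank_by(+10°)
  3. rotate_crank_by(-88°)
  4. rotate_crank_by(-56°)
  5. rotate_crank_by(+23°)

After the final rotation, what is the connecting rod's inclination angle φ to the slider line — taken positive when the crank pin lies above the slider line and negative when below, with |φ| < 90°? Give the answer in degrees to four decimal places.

-8.3222

set_geometry: r = 20 mm, L = 205 mm, e = 11 mm; θ ← 0°
rotate_crank_by(+10°): θ ← 0° +10° = 10°
rotate_crank_by(-88°): θ ← 10° -88° = -78°
rotate_crank_by(-56°): θ ← -78° -56° = -134°
rotate_crank_by(+23°): θ ← -134° +23° = -111°
crank pin P = (r cos θ, r sin θ) = (-7.167359, -18.671609)
h = r sin θ − e = -18.671609 − 11 = -29.671609
sin φ = h / L = -29.671609 / 205 = -0.14473955
φ = arcsin(-0.14473955) = -8.322198°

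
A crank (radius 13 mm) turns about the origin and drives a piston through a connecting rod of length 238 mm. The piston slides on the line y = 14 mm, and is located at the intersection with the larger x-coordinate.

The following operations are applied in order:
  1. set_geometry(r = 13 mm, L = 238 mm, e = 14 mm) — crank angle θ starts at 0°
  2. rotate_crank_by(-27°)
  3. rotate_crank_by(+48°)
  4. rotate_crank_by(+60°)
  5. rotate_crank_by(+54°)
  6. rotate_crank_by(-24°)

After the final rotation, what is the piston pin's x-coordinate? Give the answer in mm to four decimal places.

233.3339

set_geometry: r = 13 mm, L = 238 mm, e = 14 mm; θ ← 0°
rotate_crank_by(-27°): θ ← 0° -27° = -27°
rotate_crank_by(+48°): θ ← -27° +48° = 21°
rotate_crank_by(+60°): θ ← 21° +60° = 81°
rotate_crank_by(+54°): θ ← 81° +54° = 135°
rotate_crank_by(-24°): θ ← 135° -24° = 111°
crank pin P = (r cos θ, r sin θ) = (-4.658783, 12.136546)
h = r sin θ − e = 12.136546 − 14 = -1.863454
x = r cos θ + √(L² − h²) = -4.658783 + √(56644.0 − 3.4725) = -4.658783 + 237.992705 = 233.333921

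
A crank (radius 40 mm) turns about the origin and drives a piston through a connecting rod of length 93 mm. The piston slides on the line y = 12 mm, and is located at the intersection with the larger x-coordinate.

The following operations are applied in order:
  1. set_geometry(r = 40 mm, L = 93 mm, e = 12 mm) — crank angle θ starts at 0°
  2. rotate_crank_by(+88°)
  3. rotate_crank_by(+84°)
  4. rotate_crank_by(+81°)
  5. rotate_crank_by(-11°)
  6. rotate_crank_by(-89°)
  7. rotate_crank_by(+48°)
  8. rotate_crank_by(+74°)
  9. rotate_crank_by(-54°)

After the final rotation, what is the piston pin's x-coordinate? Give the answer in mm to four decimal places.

set_geometry: r = 40 mm, L = 93 mm, e = 12 mm; θ ← 0°
rotate_crank_by(+88°): θ ← 0° +88° = 88°
rotate_crank_by(+84°): θ ← 88° +84° = 172°
rotate_crank_by(+81°): θ ← 172° +81° = 253°
rotate_crank_by(-11°): θ ← 253° -11° = 242°
rotate_crank_by(-89°): θ ← 242° -89° = 153°
rotate_crank_by(+48°): θ ← 153° +48° = 201°
rotate_crank_by(+74°): θ ← 201° +74° = 275°
rotate_crank_by(-54°): θ ← 275° -54° = 221°
crank pin P = (r cos θ, r sin θ) = (-30.188383, -26.242361)
h = r sin θ − e = -26.242361 − 12 = -38.242361
x = r cos θ + √(L² − h²) = -30.188383 + √(8649.0 − 1462.4782) = -30.188383 + 84.773356 = 54.584972

54.5850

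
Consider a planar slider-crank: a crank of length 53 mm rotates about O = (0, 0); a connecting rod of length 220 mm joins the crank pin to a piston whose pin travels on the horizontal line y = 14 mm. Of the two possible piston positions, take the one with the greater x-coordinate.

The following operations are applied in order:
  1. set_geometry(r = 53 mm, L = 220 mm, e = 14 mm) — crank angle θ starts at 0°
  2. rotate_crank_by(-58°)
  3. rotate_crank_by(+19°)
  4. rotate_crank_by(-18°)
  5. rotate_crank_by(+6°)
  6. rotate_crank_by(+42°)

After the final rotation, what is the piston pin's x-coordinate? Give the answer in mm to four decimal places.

set_geometry: r = 53 mm, L = 220 mm, e = 14 mm; θ ← 0°
rotate_crank_by(-58°): θ ← 0° -58° = -58°
rotate_crank_by(+19°): θ ← -58° +19° = -39°
rotate_crank_by(-18°): θ ← -39° -18° = -57°
rotate_crank_by(+6°): θ ← -57° +6° = -51°
rotate_crank_by(+42°): θ ← -51° +42° = -9°
crank pin P = (r cos θ, r sin θ) = (52.347482, -8.291027)
h = r sin θ − e = -8.291027 − 14 = -22.291027
x = r cos θ + √(L² − h²) = 52.347482 + √(48400.0 − 496.8899) = 52.347482 + 218.867791 = 271.215273

271.2153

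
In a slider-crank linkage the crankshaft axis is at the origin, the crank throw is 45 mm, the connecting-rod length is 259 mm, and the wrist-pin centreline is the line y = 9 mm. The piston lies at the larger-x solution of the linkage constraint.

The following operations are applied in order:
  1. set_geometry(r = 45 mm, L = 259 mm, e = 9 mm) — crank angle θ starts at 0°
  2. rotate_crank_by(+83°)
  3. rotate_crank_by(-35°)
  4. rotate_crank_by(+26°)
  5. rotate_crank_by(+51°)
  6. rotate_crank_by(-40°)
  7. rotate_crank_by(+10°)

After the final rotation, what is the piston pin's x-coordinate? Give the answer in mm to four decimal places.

252.5878

set_geometry: r = 45 mm, L = 259 mm, e = 9 mm; θ ← 0°
rotate_crank_by(+83°): θ ← 0° +83° = 83°
rotate_crank_by(-35°): θ ← 83° -35° = 48°
rotate_crank_by(+26°): θ ← 48° +26° = 74°
rotate_crank_by(+51°): θ ← 74° +51° = 125°
rotate_crank_by(-40°): θ ← 125° -40° = 85°
rotate_crank_by(+10°): θ ← 85° +10° = 95°
crank pin P = (r cos θ, r sin θ) = (-3.922008, 44.828761)
h = r sin θ − e = 44.828761 − 9 = 35.828761
x = r cos θ + √(L² − h²) = -3.922008 + √(67081.0 − 1283.7001) = -3.922008 + 256.509844 = 252.587835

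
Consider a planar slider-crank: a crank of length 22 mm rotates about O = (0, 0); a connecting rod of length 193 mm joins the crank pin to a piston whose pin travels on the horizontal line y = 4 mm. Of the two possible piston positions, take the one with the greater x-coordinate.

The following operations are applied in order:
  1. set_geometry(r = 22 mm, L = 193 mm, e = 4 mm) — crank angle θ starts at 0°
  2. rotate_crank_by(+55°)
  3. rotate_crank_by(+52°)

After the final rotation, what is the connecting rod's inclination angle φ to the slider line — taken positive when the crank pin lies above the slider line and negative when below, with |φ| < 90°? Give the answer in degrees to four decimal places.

set_geometry: r = 22 mm, L = 193 mm, e = 4 mm; θ ← 0°
rotate_crank_by(+55°): θ ← 0° +55° = 55°
rotate_crank_by(+52°): θ ← 55° +52° = 107°
crank pin P = (r cos θ, r sin θ) = (-6.432178, 21.038705)
h = r sin θ − e = 21.038705 − 4 = 17.038705
sin φ = h / L = 17.038705 / 193 = 0.08828344
φ = arcsin(0.08828344) = 5.064863°

5.0649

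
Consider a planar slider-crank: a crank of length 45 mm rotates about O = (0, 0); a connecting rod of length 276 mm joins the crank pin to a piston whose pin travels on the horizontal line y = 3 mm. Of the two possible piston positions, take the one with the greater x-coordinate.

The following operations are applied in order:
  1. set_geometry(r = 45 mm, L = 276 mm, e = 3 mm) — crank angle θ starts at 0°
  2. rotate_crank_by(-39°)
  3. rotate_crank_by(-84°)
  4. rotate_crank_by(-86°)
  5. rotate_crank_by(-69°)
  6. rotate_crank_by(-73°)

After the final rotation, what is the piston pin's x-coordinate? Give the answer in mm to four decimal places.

set_geometry: r = 45 mm, L = 276 mm, e = 3 mm; θ ← 0°
rotate_crank_by(-39°): θ ← 0° -39° = -39°
rotate_crank_by(-84°): θ ← -39° -84° = -123°
rotate_crank_by(-86°): θ ← -123° -86° = -209°
rotate_crank_by(-69°): θ ← -209° -69° = -278°
rotate_crank_by(-73°): θ ← -278° -73° = -351°
crank pin P = (r cos θ, r sin θ) = (44.445975, 7.039551)
h = r sin θ − e = 7.039551 − 3 = 4.039551
x = r cos θ + √(L² − h²) = 44.445975 + √(76176.0 − 16.3180) = 44.445975 + 275.970437 = 320.416412

320.4164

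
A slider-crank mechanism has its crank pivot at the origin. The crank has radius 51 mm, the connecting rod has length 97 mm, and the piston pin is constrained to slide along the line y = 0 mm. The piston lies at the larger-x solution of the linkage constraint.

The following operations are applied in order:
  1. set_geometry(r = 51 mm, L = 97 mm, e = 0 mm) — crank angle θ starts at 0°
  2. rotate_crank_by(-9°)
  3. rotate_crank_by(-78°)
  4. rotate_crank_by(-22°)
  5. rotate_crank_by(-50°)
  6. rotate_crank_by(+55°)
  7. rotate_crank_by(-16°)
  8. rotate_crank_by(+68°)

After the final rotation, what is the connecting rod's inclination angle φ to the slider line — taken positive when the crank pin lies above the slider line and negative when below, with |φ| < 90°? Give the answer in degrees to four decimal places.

set_geometry: r = 51 mm, L = 97 mm, e = 0 mm; θ ← 0°
rotate_crank_by(-9°): θ ← 0° -9° = -9°
rotate_crank_by(-78°): θ ← -9° -78° = -87°
rotate_crank_by(-22°): θ ← -87° -22° = -109°
rotate_crank_by(-50°): θ ← -109° -50° = -159°
rotate_crank_by(+55°): θ ← -159° +55° = -104°
rotate_crank_by(-16°): θ ← -104° -16° = -120°
rotate_crank_by(+68°): θ ← -120° +68° = -52°
crank pin P = (r cos θ, r sin θ) = (31.398735, -40.188548)
h = r sin θ − e = -40.188548 − 0 = -40.188548
sin φ = h / L = -40.188548 / 97 = -0.41431493
φ = arcsin(-0.41431493) = -24.476182°

-24.4762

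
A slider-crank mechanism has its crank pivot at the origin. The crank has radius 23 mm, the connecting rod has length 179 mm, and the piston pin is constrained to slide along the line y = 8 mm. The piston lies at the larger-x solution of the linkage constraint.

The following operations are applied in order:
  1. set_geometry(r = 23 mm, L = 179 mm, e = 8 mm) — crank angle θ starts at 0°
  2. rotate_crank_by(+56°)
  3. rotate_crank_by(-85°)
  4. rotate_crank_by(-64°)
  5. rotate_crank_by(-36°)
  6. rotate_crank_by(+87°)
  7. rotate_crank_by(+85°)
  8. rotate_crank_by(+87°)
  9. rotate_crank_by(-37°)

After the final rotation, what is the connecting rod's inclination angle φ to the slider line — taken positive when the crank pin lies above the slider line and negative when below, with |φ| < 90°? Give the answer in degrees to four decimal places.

set_geometry: r = 23 mm, L = 179 mm, e = 8 mm; θ ← 0°
rotate_crank_by(+56°): θ ← 0° +56° = 56°
rotate_crank_by(-85°): θ ← 56° -85° = -29°
rotate_crank_by(-64°): θ ← -29° -64° = -93°
rotate_crank_by(-36°): θ ← -93° -36° = -129°
rotate_crank_by(+87°): θ ← -129° +87° = -42°
rotate_crank_by(+85°): θ ← -42° +85° = 43°
rotate_crank_by(+87°): θ ← 43° +87° = 130°
rotate_crank_by(-37°): θ ← 130° -37° = 93°
crank pin P = (r cos θ, r sin θ) = (-1.203727, 22.968479)
h = r sin θ − e = 22.968479 − 8 = 14.968479
sin φ = h / L = 14.968479 / 179 = 0.08362279
φ = arcsin(0.08362279) = 4.796835°

4.7968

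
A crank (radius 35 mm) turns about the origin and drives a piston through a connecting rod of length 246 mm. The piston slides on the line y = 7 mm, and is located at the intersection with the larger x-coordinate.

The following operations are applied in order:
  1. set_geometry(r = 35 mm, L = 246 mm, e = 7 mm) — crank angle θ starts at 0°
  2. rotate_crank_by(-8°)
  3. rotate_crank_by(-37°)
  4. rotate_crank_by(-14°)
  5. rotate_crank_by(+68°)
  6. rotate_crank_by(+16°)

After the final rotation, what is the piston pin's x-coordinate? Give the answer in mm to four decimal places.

277.5973

set_geometry: r = 35 mm, L = 246 mm, e = 7 mm; θ ← 0°
rotate_crank_by(-8°): θ ← 0° -8° = -8°
rotate_crank_by(-37°): θ ← -8° -37° = -45°
rotate_crank_by(-14°): θ ← -45° -14° = -59°
rotate_crank_by(+68°): θ ← -59° +68° = 9°
rotate_crank_by(+16°): θ ← 9° +16° = 25°
crank pin P = (r cos θ, r sin θ) = (31.720773, 14.791639)
h = r sin θ − e = 14.791639 − 7 = 7.791639
x = r cos θ + √(L² − h²) = 31.720773 + √(60516.0 − 60.7096) = 31.720773 + 245.876575 = 277.597348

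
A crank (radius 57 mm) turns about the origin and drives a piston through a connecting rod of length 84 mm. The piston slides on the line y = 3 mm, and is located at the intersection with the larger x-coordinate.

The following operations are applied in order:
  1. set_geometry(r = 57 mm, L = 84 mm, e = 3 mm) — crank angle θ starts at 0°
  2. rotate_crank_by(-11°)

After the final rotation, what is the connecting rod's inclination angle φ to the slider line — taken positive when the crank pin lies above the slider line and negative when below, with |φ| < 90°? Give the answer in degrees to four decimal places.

set_geometry: r = 57 mm, L = 84 mm, e = 3 mm; θ ← 0°
rotate_crank_by(-11°): θ ← 0° -11° = -11°
crank pin P = (r cos θ, r sin θ) = (55.952749, -10.876113)
h = r sin θ − e = -10.876113 − 3 = -13.876113
sin φ = h / L = -13.876113 / 84 = -0.16519182
φ = arcsin(-0.16519182) = -9.508378°

-9.5084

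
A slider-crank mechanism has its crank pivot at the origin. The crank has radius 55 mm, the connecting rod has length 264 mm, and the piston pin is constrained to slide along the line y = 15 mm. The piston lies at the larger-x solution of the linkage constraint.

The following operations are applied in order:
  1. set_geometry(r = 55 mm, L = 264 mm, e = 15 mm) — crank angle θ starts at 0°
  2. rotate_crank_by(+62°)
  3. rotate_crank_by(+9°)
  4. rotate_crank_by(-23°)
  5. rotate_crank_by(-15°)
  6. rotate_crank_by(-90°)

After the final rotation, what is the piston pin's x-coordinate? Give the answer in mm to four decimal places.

286.7810

set_geometry: r = 55 mm, L = 264 mm, e = 15 mm; θ ← 0°
rotate_crank_by(+62°): θ ← 0° +62° = 62°
rotate_crank_by(+9°): θ ← 62° +9° = 71°
rotate_crank_by(-23°): θ ← 71° -23° = 48°
rotate_crank_by(-15°): θ ← 48° -15° = 33°
rotate_crank_by(-90°): θ ← 33° -90° = -57°
crank pin P = (r cos θ, r sin θ) = (29.955147, -46.126881)
h = r sin θ − e = -46.126881 − 15 = -61.126881
x = r cos θ + √(L² − h²) = 29.955147 + √(69696.0 − 3736.4956) = 29.955147 + 256.825825 = 286.780972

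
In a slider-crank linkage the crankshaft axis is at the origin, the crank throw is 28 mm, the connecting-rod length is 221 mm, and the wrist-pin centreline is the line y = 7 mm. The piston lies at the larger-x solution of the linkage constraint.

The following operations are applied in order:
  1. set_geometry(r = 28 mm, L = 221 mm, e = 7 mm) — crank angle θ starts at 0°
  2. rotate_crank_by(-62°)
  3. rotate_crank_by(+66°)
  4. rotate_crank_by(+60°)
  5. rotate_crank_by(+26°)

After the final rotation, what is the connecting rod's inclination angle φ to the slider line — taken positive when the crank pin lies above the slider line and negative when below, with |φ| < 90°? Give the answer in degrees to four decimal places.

set_geometry: r = 28 mm, L = 221 mm, e = 7 mm; θ ← 0°
rotate_crank_by(-62°): θ ← 0° -62° = -62°
rotate_crank_by(+66°): θ ← -62° +66° = 4°
rotate_crank_by(+60°): θ ← 4° +60° = 64°
rotate_crank_by(+26°): θ ← 64° +26° = 90°
crank pin P = (r cos θ, r sin θ) = (0.000000, 28.000000)
h = r sin θ − e = 28.000000 − 7 = 21.000000
sin φ = h / L = 21.000000 / 221 = 0.09502262
φ = arcsin(0.09502262) = 5.452622°

5.4526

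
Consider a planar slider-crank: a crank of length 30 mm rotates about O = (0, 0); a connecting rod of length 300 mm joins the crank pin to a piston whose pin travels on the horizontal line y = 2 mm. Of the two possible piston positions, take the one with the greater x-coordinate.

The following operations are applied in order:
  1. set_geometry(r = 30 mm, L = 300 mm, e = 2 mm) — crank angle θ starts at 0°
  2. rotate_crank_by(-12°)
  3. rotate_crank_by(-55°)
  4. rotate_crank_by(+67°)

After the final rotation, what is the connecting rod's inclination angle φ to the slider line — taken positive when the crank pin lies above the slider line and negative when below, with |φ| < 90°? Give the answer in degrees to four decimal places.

set_geometry: r = 30 mm, L = 300 mm, e = 2 mm; θ ← 0°
rotate_crank_by(-12°): θ ← 0° -12° = -12°
rotate_crank_by(-55°): θ ← -12° -55° = -67°
rotate_crank_by(+67°): θ ← -67° +67° = 0°
crank pin P = (r cos θ, r sin θ) = (30.000000, 0.000000)
h = r sin θ − e = 0.000000 − 2 = -2.000000
sin φ = h / L = -2.000000 / 300 = -0.00666667
φ = arcsin(-0.00666667) = -0.381975°

-0.3820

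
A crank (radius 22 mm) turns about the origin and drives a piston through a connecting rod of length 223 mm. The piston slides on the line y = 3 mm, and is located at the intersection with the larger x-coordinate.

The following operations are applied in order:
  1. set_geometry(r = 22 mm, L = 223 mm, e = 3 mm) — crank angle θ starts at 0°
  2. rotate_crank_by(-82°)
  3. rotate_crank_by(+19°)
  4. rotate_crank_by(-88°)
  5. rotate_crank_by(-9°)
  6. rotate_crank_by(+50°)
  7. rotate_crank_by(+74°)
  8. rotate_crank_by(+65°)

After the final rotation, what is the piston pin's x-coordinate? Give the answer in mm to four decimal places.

set_geometry: r = 22 mm, L = 223 mm, e = 3 mm; θ ← 0°
rotate_crank_by(-82°): θ ← 0° -82° = -82°
rotate_crank_by(+19°): θ ← -82° +19° = -63°
rotate_crank_by(-88°): θ ← -63° -88° = -151°
rotate_crank_by(-9°): θ ← -151° -9° = -160°
rotate_crank_by(+50°): θ ← -160° +50° = -110°
rotate_crank_by(+74°): θ ← -110° +74° = -36°
rotate_crank_by(+65°): θ ← -36° +65° = 29°
crank pin P = (r cos θ, r sin θ) = (19.241634, 10.665812)
h = r sin θ − e = 10.665812 − 3 = 7.665812
x = r cos θ + √(L² − h²) = 19.241634 + √(49729.0 − 58.7647) = 19.241634 + 222.868202 = 242.109835

242.1098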